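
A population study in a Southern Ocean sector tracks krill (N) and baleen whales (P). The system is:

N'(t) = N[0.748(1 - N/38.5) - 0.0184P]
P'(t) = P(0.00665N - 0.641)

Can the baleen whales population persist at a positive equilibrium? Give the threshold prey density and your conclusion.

Threshold N = 96.4; K < 96.4, so no, the predator goes extinct.

The predator equation gives dP/dt > 0 only when N > 0.641/0.00665 = 96.4.
Without the predator, N → K = 38.5. Since 38.5 < 96.4, the predator cannot invade.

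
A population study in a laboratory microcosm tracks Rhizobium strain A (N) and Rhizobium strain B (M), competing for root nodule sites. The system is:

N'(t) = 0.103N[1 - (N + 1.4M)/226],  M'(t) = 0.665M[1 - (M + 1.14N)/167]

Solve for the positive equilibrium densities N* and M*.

Setting both brackets to zero gives the nullclines N + 1.4M = 226 and 1.14N + M = 167.
Substituting M = 167 - 1.14N into the first: N(1 - 1.4·1.14) = 226 - 1.4·167.
So N* = -7.8/-0.596 = 13.1, and then M* = 167 - 1.14·13.1 = 152.

N* ≈ 13.1, M* ≈ 152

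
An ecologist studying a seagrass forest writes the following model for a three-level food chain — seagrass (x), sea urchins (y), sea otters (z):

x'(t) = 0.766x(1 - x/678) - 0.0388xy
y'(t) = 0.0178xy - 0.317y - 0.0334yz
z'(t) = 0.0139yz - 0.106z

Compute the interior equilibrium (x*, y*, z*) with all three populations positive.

x* ≈ 416, y* ≈ 7.63, z* ≈ 212

From dz/dt = 0: 0.0139y* = 0.106, so y* = 7.63.
From dx/dt = 0: 0.766(1 - x*/678) = 0.0388·7.63, giving x* = 678·(1 - 0.386) = 416.
From dy/dt = 0: 0.0178·416 - 0.317 = 0.0334z*, so z* = 7.09/0.0334 = 212.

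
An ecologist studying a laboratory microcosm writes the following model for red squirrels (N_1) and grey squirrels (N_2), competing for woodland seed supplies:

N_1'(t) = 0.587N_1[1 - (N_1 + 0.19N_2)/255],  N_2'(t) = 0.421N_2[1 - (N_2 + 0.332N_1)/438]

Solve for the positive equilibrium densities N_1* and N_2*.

N_1* ≈ 183, N_2* ≈ 377

Setting both brackets to zero gives the nullclines N_1 + 0.19N_2 = 255 and 0.332N_1 + N_2 = 438.
Substituting N_2 = 438 - 0.332N_1 into the first: N_1(1 - 0.19·0.332) = 255 - 0.19·438.
So N_1* = 172/0.937 = 183, and then N_2* = 438 - 0.332·183 = 377.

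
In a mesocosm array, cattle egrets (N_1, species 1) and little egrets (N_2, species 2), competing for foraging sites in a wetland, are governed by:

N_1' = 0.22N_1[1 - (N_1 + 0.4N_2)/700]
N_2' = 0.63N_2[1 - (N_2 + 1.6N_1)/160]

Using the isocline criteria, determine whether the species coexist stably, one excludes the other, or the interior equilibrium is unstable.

Compare the nullcline intercepts: K1/α12 = 700/0.4 = 1750 > K2 = 160; K2/α21 = 160/1.6 = 100 < K1 = 700.
Since the inequalities point opposite ways, species 1 can invade but species 2 cannot.

species 1 excludes species 2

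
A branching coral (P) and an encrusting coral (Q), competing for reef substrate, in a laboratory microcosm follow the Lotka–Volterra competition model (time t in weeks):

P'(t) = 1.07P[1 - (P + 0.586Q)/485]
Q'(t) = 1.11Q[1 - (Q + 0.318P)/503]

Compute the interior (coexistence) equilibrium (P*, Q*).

Setting both brackets to zero gives the nullclines P + 0.586Q = 485 and 0.318P + Q = 503.
Substituting Q = 503 - 0.318P into the first: P(1 - 0.586·0.318) = 485 - 0.586·503.
So P* = 190/0.814 = 234, and then Q* = 503 - 0.318·234 = 429.

P* ≈ 234, Q* ≈ 429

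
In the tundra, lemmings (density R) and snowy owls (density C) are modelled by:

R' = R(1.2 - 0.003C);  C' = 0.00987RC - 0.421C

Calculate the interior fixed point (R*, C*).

R* ≈ 42.7, C* ≈ 400

Set dC/dt = 0 with C > 0: 0.00987R - 0.421 = 0, so R* = 0.421/0.00987 = 42.7.
Set dR/dt = 0 with R > 0: 1.2 - 0.003C = 0, so C* = 1.2/0.003 = 400.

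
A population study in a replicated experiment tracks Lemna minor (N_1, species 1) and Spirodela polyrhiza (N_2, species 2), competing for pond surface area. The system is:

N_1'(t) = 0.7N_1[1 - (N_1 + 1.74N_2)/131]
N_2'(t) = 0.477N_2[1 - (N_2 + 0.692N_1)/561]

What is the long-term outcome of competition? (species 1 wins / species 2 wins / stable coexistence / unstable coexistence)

Compare the nullcline intercepts: K1/α12 = 131/1.74 = 75.3 < K2 = 561; K2/α21 = 561/0.692 = 811 > K1 = 131.
Since the inequalities point opposite ways, species 2 can invade but species 1 cannot.

species 2 excludes species 1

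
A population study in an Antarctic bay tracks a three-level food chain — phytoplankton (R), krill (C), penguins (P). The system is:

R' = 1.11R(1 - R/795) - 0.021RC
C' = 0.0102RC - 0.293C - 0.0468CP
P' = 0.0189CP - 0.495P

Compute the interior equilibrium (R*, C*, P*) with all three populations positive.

R* ≈ 401, C* ≈ 26.2, P* ≈ 81.2

From dP/dt = 0: 0.0189C* = 0.495, so C* = 26.2.
From dR/dt = 0: 1.11(1 - R*/795) = 0.021·26.2, giving R* = 795·(1 - 0.495) = 401.
From dC/dt = 0: 0.0102·401 - 0.293 = 0.0468P*, so P* = 3.8/0.0468 = 81.2.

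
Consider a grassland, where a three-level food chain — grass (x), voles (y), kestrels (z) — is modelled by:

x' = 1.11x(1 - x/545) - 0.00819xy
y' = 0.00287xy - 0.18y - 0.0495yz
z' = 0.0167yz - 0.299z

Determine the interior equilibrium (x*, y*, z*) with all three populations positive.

From dz/dt = 0: 0.0167y* = 0.299, so y* = 17.9.
From dx/dt = 0: 1.11(1 - x*/545) = 0.00819·17.9, giving x* = 545·(1 - 0.132) = 473.
From dy/dt = 0: 0.00287·473 - 0.18 = 0.0495z*, so z* = 1.18/0.0495 = 23.8.

x* ≈ 473, y* ≈ 17.9, z* ≈ 23.8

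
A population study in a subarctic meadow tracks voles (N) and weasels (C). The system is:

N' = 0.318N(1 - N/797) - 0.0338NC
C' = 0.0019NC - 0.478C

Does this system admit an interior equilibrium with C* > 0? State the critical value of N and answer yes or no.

Threshold N = 252; K > 252, so yes, the predator persists.

The predator equation gives dC/dt > 0 only when N > 0.478/0.0019 = 252.
Without the predator, N → K = 797. Since 797 > 252, the predator can invade and persist.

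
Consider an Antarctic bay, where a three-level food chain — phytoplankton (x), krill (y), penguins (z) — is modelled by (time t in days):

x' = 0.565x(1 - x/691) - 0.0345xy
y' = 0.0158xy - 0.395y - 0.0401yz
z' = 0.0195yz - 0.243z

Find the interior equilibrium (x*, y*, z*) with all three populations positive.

From dz/dt = 0: 0.0195y* = 0.243, so y* = 12.5.
From dx/dt = 0: 0.565(1 - x*/691) = 0.0345·12.5, giving x* = 691·(1 - 0.761) = 165.
From dy/dt = 0: 0.0158·165 - 0.395 = 0.0401z*, so z* = 2.22/0.0401 = 55.2.

x* ≈ 165, y* ≈ 12.5, z* ≈ 55.2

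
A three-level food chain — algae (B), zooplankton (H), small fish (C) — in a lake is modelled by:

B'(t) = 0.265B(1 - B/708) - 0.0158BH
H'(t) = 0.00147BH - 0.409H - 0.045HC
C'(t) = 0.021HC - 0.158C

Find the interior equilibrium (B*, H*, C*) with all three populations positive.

From dC/dt = 0: 0.021H* = 0.158, so H* = 7.52.
From dB/dt = 0: 0.265(1 - B*/708) = 0.0158·7.52, giving B* = 708·(1 - 0.449) = 390.
From dH/dt = 0: 0.00147·390 - 0.409 = 0.045C*, so C* = 0.165/0.045 = 3.66.

B* ≈ 390, H* ≈ 7.52, C* ≈ 3.66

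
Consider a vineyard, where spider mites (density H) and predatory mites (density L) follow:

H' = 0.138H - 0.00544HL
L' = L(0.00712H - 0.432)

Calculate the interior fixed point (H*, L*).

Set dL/dt = 0 with L > 0: 0.00712H - 0.432 = 0, so H* = 0.432/0.00712 = 60.7.
Set dH/dt = 0 with H > 0: 0.138 - 0.00544L = 0, so L* = 0.138/0.00544 = 25.4.

H* ≈ 60.7, L* ≈ 25.4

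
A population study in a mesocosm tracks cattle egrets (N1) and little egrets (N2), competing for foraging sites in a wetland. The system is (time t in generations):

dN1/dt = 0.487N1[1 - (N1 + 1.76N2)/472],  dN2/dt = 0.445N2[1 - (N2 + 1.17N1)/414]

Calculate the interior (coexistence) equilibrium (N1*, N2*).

N1* ≈ 242, N2* ≈ 131

Setting both brackets to zero gives the nullclines N1 + 1.76N2 = 472 and 1.17N1 + N2 = 414.
Substituting N2 = 414 - 1.17N1 into the first: N1(1 - 1.76·1.17) = 472 - 1.76·414.
So N1* = -257/-1.06 = 242, and then N2* = 414 - 1.17·242 = 131.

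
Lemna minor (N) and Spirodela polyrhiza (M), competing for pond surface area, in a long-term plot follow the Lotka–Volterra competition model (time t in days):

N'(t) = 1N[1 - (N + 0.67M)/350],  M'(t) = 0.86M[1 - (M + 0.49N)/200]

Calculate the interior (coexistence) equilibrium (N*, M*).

N* ≈ 322, M* ≈ 42.4

Setting both brackets to zero gives the nullclines N + 0.67M = 350 and 0.49N + M = 200.
Substituting M = 200 - 0.49N into the first: N(1 - 0.67·0.49) = 350 - 0.67·200.
So N* = 216/0.672 = 322, and then M* = 200 - 0.49·322 = 42.4.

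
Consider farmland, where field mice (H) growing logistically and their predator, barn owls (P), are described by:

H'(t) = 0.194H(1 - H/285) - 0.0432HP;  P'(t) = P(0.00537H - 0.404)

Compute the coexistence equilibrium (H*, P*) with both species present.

From dP/dt = 0 with P > 0: 0.00537H* = 0.404, so H* = 75.2.
Substitute into dH/dt = 0: 0.194(1 - 75.2/285) = 0.0432P*.
The bracket is 0.736, giving P* = 0.143/0.0432 = 3.31.

H* ≈ 75.2, P* ≈ 3.31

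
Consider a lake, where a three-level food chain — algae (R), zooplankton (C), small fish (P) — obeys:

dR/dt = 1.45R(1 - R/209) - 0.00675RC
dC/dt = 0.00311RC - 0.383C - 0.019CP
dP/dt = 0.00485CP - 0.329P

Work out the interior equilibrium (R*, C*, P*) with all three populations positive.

R* ≈ 143, C* ≈ 67.8, P* ≈ 3.25

From dP/dt = 0: 0.00485C* = 0.329, so C* = 67.8.
From dR/dt = 0: 1.45(1 - R*/209) = 0.00675·67.8, giving R* = 209·(1 - 0.316) = 143.
From dC/dt = 0: 0.00311·143 - 0.383 = 0.019P*, so P* = 0.0617/0.019 = 3.25.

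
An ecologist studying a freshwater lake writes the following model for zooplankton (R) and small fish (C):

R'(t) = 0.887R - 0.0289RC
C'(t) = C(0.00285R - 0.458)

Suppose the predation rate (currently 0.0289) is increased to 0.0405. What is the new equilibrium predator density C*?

At the interior fixed point, setting dR/dt = 0 with R > 0 fixes C* = (prey growth rate)/(RC coefficient) — independent of the other coefficients.
With the change, C* = 0.887/0.0405 = 21.9; it falls from 30.7.

C* ≈ 21.9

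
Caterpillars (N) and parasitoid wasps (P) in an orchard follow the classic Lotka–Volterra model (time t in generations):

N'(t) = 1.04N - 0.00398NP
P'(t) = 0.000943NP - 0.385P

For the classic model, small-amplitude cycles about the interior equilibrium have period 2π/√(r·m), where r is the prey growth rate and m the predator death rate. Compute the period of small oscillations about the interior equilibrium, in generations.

Here r = 1.04 and m = 0.385, so r·m = 0.4.
ω = √0.4 = 0.633 per generation, hence T = 2π/ω ≈ 9.93 generations.

T ≈ 9.93 generations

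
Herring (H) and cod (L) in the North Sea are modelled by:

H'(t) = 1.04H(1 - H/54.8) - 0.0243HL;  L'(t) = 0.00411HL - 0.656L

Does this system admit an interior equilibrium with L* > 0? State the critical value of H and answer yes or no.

Threshold H = 160; K < 160, so no, the predator goes extinct.

The predator equation gives dL/dt > 0 only when H > 0.656/0.00411 = 160.
Without the predator, H → K = 54.8. Since 54.8 < 160, the predator cannot invade.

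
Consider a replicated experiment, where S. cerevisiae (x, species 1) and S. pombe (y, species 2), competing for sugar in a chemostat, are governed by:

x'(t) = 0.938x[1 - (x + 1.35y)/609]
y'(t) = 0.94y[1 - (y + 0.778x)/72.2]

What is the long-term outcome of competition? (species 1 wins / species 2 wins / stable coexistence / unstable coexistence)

species 1 excludes species 2

Compare the nullcline intercepts: K1/α12 = 609/1.35 = 451 > K2 = 72.2; K2/α21 = 72.2/0.778 = 92.8 < K1 = 609.
Since the inequalities point opposite ways, species 1 can invade but species 2 cannot.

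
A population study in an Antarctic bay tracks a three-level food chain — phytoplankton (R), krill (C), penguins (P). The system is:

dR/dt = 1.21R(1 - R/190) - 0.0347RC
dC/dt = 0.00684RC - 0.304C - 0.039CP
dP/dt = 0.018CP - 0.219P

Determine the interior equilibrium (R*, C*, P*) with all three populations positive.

From dP/dt = 0: 0.018C* = 0.219, so C* = 12.2.
From dR/dt = 0: 1.21(1 - R*/190) = 0.0347·12.2, giving R* = 190·(1 - 0.349) = 124.
From dC/dt = 0: 0.00684·124 - 0.304 = 0.039P*, so P* = 0.542/0.039 = 13.9.

R* ≈ 124, C* ≈ 12.2, P* ≈ 13.9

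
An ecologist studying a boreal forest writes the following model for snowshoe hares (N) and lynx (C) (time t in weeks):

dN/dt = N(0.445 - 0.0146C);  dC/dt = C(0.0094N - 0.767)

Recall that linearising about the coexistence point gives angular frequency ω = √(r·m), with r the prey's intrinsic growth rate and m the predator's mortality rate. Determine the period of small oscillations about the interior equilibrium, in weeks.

T ≈ 10.8 weeks

Here r = 0.445 and m = 0.767, so r·m = 0.341.
ω = √0.341 = 0.584 per week, hence T = 2π/ω ≈ 10.8 weeks.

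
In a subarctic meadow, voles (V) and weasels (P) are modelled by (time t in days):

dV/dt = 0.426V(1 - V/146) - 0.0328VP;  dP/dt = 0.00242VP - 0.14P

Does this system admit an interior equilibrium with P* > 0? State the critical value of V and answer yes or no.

Threshold V = 57.9; K > 57.9, so yes, the predator persists.

The predator equation gives dP/dt > 0 only when V > 0.14/0.00242 = 57.9.
Without the predator, V → K = 146. Since 146 > 57.9, the predator can invade and persist.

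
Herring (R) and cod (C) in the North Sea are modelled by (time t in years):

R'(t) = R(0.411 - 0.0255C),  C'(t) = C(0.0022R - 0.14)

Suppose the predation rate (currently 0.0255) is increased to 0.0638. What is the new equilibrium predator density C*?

C* ≈ 6.44

At the interior fixed point, setting dR/dt = 0 with R > 0 fixes C* = (prey growth rate)/(RC coefficient) — independent of the other coefficients.
With the change, C* = 0.411/0.0638 = 6.44; it falls from 16.1.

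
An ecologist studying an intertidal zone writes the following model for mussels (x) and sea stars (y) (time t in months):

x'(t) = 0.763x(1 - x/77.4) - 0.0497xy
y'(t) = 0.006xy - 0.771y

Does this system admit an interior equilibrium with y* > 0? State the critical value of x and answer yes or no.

Threshold x = 128; K < 128, so no, the predator goes extinct.

The predator equation gives dy/dt > 0 only when x > 0.771/0.006 = 128.
Without the predator, x → K = 77.4. Since 77.4 < 128, the predator cannot invade.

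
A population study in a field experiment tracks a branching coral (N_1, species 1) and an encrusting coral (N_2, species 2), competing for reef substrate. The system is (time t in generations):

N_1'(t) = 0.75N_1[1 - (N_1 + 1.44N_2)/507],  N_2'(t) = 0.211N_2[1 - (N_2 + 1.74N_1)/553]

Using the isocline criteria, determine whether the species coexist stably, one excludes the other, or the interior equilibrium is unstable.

Compare the nullcline intercepts: K1/α12 = 507/1.44 = 352 < K2 = 553; K2/α21 = 553/1.74 = 318 < K1 = 507.
Since both are reversed, neither can invade when rare; the interior point is a saddle.

unstable coexistence (outcome depends on initial conditions)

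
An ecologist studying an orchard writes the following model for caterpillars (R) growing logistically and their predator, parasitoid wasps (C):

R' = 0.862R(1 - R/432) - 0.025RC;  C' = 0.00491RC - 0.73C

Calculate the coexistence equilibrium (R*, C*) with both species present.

R* ≈ 149, C* ≈ 22.6

From dC/dt = 0 with C > 0: 0.00491R* = 0.73, so R* = 149.
Substitute into dR/dt = 0: 0.862(1 - 149/432) = 0.025C*.
The bracket is 0.656, giving C* = 0.565/0.025 = 22.6.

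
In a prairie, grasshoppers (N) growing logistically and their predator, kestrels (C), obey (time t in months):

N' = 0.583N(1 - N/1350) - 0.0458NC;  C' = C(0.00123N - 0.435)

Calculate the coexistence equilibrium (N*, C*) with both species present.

From dC/dt = 0 with C > 0: 0.00123N* = 0.435, so N* = 354.
Substitute into dN/dt = 0: 0.583(1 - 354/1350) = 0.0458C*.
The bracket is 0.738, giving C* = 0.43/0.0458 = 9.39.

N* ≈ 354, C* ≈ 9.39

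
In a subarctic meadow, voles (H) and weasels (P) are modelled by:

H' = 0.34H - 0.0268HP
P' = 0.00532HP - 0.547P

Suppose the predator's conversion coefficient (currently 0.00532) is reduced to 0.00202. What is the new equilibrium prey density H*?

H* ≈ 271

At the interior fixed point, setting dP/dt = 0 with P > 0 fixes H* = (predator death rate)/(HP coefficient) — independent of the other coefficients.
With the change, H* = 0.547/0.00202 = 271; it rises from 103.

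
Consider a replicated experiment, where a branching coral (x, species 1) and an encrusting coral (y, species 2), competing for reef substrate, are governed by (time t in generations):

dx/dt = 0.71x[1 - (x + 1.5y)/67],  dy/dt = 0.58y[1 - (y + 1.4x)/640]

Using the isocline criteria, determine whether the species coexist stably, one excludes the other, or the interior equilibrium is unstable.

species 2 excludes species 1

Compare the nullcline intercepts: K1/α12 = 67/1.5 = 44.7 < K2 = 640; K2/α21 = 640/1.4 = 457 > K1 = 67.
Since the inequalities point opposite ways, species 2 can invade but species 1 cannot.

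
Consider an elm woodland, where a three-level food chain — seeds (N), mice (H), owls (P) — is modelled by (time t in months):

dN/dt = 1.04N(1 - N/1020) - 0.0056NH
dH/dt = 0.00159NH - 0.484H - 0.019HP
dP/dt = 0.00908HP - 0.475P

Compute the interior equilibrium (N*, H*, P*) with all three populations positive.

N* ≈ 733, H* ≈ 52.3, P* ≈ 35.8

From dP/dt = 0: 0.00908H* = 0.475, so H* = 52.3.
From dN/dt = 0: 1.04(1 - N*/1020) = 0.0056·52.3, giving N* = 1020·(1 - 0.282) = 733.
From dH/dt = 0: 0.00159·733 - 0.484 = 0.019P*, so P* = 0.681/0.019 = 35.8.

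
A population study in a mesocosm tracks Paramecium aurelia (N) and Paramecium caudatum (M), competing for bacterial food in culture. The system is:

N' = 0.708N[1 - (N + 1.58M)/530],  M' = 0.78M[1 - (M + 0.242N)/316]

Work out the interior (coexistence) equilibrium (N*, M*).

N* ≈ 49.7, M* ≈ 304

Setting both brackets to zero gives the nullclines N + 1.58M = 530 and 0.242N + M = 316.
Substituting M = 316 - 0.242N into the first: N(1 - 1.58·0.242) = 530 - 1.58·316.
So N* = 30.7/0.618 = 49.7, and then M* = 316 - 0.242·49.7 = 304.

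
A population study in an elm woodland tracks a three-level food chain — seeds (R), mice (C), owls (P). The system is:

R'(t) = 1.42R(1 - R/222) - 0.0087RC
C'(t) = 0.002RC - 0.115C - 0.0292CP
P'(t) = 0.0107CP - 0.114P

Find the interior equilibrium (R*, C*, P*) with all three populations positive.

From dP/dt = 0: 0.0107C* = 0.114, so C* = 10.7.
From dR/dt = 0: 1.42(1 - R*/222) = 0.0087·10.7, giving R* = 222·(1 - 0.0653) = 208.
From dC/dt = 0: 0.002·208 - 0.115 = 0.0292P*, so P* = 0.3/0.0292 = 10.3.

R* ≈ 208, C* ≈ 10.7, P* ≈ 10.3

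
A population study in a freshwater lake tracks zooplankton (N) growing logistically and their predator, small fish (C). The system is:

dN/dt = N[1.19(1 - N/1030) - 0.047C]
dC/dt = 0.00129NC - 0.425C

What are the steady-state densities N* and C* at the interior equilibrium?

N* ≈ 329, C* ≈ 17.2

From dC/dt = 0 with C > 0: 0.00129N* = 0.425, so N* = 329.
Substitute into dN/dt = 0: 1.19(1 - 329/1030) = 0.047C*.
The bracket is 0.68, giving C* = 0.809/0.047 = 17.2.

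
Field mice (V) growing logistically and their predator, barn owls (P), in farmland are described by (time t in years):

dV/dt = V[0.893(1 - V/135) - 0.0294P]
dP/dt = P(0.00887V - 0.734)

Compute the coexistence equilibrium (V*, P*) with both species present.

V* ≈ 82.8, P* ≈ 11.8

From dP/dt = 0 with P > 0: 0.00887V* = 0.734, so V* = 82.8.
Substitute into dV/dt = 0: 0.893(1 - 82.8/135) = 0.0294P*.
The bracket is 0.387, giving P* = 0.346/0.0294 = 11.8.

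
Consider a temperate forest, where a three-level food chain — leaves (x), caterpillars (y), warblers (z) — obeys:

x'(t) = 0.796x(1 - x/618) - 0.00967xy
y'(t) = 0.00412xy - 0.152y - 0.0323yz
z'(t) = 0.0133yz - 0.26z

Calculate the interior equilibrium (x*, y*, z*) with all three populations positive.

x* ≈ 471, y* ≈ 19.5, z* ≈ 55.4

From dz/dt = 0: 0.0133y* = 0.26, so y* = 19.5.
From dx/dt = 0: 0.796(1 - x*/618) = 0.00967·19.5, giving x* = 618·(1 - 0.237) = 471.
From dy/dt = 0: 0.00412·471 - 0.152 = 0.0323z*, so z* = 1.79/0.0323 = 55.4.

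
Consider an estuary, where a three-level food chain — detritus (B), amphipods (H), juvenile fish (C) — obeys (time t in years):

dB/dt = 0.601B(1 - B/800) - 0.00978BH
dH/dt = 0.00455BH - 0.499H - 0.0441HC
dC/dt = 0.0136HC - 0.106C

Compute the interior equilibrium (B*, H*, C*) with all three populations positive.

B* ≈ 699, H* ≈ 7.79, C* ≈ 60.8

From dC/dt = 0: 0.0136H* = 0.106, so H* = 7.79.
From dB/dt = 0: 0.601(1 - B*/800) = 0.00978·7.79, giving B* = 800·(1 - 0.127) = 699.
From dH/dt = 0: 0.00455·699 - 0.499 = 0.0441C*, so C* = 2.68/0.0441 = 60.8.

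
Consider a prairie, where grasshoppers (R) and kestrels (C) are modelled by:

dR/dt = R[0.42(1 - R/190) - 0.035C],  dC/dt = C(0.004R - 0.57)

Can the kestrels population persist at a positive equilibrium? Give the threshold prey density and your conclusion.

Threshold R = 142; K > 142, so yes, the predator persists.

The predator equation gives dC/dt > 0 only when R > 0.57/0.004 = 142.
Without the predator, R → K = 190. Since 190 > 142, the predator can invade and persist.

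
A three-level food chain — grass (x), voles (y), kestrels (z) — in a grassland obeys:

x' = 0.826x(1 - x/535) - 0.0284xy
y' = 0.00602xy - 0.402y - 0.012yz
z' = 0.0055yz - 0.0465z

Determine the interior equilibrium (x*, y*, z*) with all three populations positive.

x* ≈ 379, y* ≈ 8.45, z* ≈ 157

From dz/dt = 0: 0.0055y* = 0.0465, so y* = 8.45.
From dx/dt = 0: 0.826(1 - x*/535) = 0.0284·8.45, giving x* = 535·(1 - 0.291) = 379.
From dy/dt = 0: 0.00602·379 - 0.402 = 0.012z*, so z* = 1.88/0.012 = 157.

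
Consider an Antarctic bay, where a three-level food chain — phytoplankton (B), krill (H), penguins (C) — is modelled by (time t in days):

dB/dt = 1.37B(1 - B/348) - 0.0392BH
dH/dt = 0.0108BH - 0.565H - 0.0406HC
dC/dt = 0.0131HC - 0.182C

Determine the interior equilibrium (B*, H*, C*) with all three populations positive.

From dC/dt = 0: 0.0131H* = 0.182, so H* = 13.9.
From dB/dt = 0: 1.37(1 - B*/348) = 0.0392·13.9, giving B* = 348·(1 - 0.398) = 210.
From dH/dt = 0: 0.0108·210 - 0.565 = 0.0406C*, so C* = 1.7/0.0406 = 41.9.

B* ≈ 210, H* ≈ 13.9, C* ≈ 41.9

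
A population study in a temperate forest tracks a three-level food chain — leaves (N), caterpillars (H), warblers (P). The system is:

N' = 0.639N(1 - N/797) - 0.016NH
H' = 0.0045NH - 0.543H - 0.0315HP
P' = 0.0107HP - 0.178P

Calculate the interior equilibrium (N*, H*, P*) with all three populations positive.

From dP/dt = 0: 0.0107H* = 0.178, so H* = 16.6.
From dN/dt = 0: 0.639(1 - N*/797) = 0.016·16.6, giving N* = 797·(1 - 0.417) = 465.
From dH/dt = 0: 0.0045·465 - 0.543 = 0.0315P*, so P* = 1.55/0.0315 = 49.2.

N* ≈ 465, H* ≈ 16.6, P* ≈ 49.2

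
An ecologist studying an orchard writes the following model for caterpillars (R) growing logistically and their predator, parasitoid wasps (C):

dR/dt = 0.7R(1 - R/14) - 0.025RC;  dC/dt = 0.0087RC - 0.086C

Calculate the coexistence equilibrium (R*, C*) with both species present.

R* ≈ 9.89, C* ≈ 8.23

From dC/dt = 0 with C > 0: 0.0087R* = 0.086, so R* = 9.89.
Substitute into dR/dt = 0: 0.7(1 - 9.89/14) = 0.025C*.
The bracket is 0.294, giving C* = 0.206/0.025 = 8.23.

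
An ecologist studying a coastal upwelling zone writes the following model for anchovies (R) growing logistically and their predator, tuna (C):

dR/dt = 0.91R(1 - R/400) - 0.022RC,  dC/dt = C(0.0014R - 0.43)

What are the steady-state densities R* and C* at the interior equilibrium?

From dC/dt = 0 with C > 0: 0.0014R* = 0.43, so R* = 307.
Substitute into dR/dt = 0: 0.91(1 - 307/400) = 0.022C*.
The bracket is 0.232, giving C* = 0.211/0.022 = 9.6.

R* ≈ 307, C* ≈ 9.6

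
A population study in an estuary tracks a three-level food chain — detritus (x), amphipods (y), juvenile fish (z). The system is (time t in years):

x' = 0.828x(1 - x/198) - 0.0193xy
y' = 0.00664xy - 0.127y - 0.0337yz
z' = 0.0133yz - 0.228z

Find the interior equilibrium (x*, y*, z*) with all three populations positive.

From dz/dt = 0: 0.0133y* = 0.228, so y* = 17.1.
From dx/dt = 0: 0.828(1 - x*/198) = 0.0193·17.1, giving x* = 198·(1 - 0.4) = 119.
From dy/dt = 0: 0.00664·119 - 0.127 = 0.0337z*, so z* = 0.662/0.0337 = 19.7.

x* ≈ 119, y* ≈ 17.1, z* ≈ 19.7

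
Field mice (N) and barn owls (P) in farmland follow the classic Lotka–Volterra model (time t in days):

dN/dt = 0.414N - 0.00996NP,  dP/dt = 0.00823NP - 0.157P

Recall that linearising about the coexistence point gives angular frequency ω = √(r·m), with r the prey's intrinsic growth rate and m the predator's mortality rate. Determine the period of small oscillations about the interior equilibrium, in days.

T ≈ 24.6 days

Here r = 0.414 and m = 0.157, so r·m = 0.065.
ω = √0.065 = 0.255 per day, hence T = 2π/ω ≈ 24.6 days.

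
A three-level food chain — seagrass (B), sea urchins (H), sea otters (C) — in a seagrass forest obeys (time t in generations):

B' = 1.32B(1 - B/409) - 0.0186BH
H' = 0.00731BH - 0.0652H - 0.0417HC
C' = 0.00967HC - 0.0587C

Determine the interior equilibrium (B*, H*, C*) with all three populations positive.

B* ≈ 374, H* ≈ 6.07, C* ≈ 64

From dC/dt = 0: 0.00967H* = 0.0587, so H* = 6.07.
From dB/dt = 0: 1.32(1 - B*/409) = 0.0186·6.07, giving B* = 409·(1 - 0.0855) = 374.
From dH/dt = 0: 0.00731·374 - 0.0652 = 0.0417C*, so C* = 2.67/0.0417 = 64.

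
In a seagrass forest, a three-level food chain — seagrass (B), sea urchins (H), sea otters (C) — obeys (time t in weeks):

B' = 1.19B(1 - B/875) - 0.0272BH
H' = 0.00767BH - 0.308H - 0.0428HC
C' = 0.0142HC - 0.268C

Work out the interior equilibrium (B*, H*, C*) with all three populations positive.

From dC/dt = 0: 0.0142H* = 0.268, so H* = 18.9.
From dB/dt = 0: 1.19(1 - B*/875) = 0.0272·18.9, giving B* = 875·(1 - 0.431) = 498.
From dH/dt = 0: 0.00767·498 - 0.308 = 0.0428C*, so C* = 3.51/0.0428 = 82.

B* ≈ 498, H* ≈ 18.9, C* ≈ 82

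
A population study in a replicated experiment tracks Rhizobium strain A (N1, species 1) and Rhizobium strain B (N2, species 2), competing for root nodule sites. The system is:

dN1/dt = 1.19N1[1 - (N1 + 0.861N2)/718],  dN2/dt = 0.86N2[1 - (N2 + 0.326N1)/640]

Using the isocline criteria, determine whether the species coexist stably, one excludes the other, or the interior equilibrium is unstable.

Compare the nullcline intercepts: K1/α12 = 718/0.861 = 834 > K2 = 640; K2/α21 = 640/0.326 = 1960 > K1 = 718.
Since both inequalities hold, each species can invade when rare, so the interior equilibrium is stable.

stable coexistence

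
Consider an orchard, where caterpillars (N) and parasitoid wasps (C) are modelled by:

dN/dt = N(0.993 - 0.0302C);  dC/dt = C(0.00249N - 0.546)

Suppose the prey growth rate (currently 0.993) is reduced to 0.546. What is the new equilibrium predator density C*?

At the interior fixed point, setting dN/dt = 0 with N > 0 fixes C* = (prey growth rate)/(NC coefficient) — independent of the other coefficients.
With the change, C* = 0.546/0.0302 = 18.1; it falls from 32.9.

C* ≈ 18.1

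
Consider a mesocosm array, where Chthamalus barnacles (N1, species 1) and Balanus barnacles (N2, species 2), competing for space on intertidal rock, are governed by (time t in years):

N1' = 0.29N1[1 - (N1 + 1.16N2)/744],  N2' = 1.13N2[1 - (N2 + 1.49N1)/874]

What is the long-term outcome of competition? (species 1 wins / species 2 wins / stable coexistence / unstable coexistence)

Compare the nullcline intercepts: K1/α12 = 744/1.16 = 641 < K2 = 874; K2/α21 = 874/1.49 = 587 < K1 = 744.
Since both are reversed, neither can invade when rare; the interior point is a saddle.

unstable coexistence (outcome depends on initial conditions)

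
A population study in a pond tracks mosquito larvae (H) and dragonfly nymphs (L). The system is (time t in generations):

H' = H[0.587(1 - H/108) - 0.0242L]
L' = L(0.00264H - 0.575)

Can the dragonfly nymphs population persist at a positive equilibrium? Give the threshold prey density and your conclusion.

The predator equation gives dL/dt > 0 only when H > 0.575/0.00264 = 218.
Without the predator, H → K = 108. Since 108 < 218, the predator cannot invade.

Threshold H = 218; K < 218, so no, the predator goes extinct.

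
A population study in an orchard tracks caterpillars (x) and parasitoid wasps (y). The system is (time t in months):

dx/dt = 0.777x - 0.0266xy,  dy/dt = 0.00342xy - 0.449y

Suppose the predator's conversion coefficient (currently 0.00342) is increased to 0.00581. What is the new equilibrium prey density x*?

x* ≈ 77.3

At the interior fixed point, setting dy/dt = 0 with y > 0 fixes x* = (predator death rate)/(xy coefficient) — independent of the other coefficients.
With the change, x* = 0.449/0.00581 = 77.3; it falls from 131.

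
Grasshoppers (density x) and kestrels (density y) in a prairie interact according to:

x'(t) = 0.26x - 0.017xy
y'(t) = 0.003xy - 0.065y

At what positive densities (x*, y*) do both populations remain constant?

x* ≈ 21.7, y* ≈ 15.3

Set dy/dt = 0 with y > 0: 0.003x - 0.065 = 0, so x* = 0.065/0.003 = 21.7.
Set dx/dt = 0 with x > 0: 0.26 - 0.017y = 0, so y* = 0.26/0.017 = 15.3.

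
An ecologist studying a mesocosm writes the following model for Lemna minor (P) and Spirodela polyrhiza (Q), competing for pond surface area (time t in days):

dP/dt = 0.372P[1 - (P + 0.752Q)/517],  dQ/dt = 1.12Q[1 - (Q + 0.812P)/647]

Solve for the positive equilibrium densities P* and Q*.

P* ≈ 78.2, Q* ≈ 583

Setting both brackets to zero gives the nullclines P + 0.752Q = 517 and 0.812P + Q = 647.
Substituting Q = 647 - 0.812P into the first: P(1 - 0.752·0.812) = 517 - 0.752·647.
So P* = 30.5/0.389 = 78.2, and then Q* = 647 - 0.812·78.2 = 583.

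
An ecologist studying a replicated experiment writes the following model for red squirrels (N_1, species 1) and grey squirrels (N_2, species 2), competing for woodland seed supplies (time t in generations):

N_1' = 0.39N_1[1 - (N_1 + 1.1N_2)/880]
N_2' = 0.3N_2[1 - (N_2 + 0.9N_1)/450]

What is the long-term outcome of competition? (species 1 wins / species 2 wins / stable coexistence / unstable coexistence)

Compare the nullcline intercepts: K1/α12 = 880/1.1 = 800 > K2 = 450; K2/α21 = 450/0.9 = 500 < K1 = 880.
Since the inequalities point opposite ways, species 1 can invade but species 2 cannot.

species 1 excludes species 2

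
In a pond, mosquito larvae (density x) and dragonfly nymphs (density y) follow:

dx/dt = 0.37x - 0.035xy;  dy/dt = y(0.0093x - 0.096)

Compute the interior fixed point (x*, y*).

x* ≈ 10.3, y* ≈ 10.6

Set dy/dt = 0 with y > 0: 0.0093x - 0.096 = 0, so x* = 0.096/0.0093 = 10.3.
Set dx/dt = 0 with x > 0: 0.37 - 0.035y = 0, so y* = 0.37/0.035 = 10.6.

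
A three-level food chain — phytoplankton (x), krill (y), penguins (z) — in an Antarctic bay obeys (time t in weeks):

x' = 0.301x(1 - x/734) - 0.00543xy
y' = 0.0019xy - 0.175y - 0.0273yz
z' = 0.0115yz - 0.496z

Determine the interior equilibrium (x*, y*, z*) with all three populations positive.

x* ≈ 163, y* ≈ 43.1, z* ≈ 4.93

From dz/dt = 0: 0.0115y* = 0.496, so y* = 43.1.
From dx/dt = 0: 0.301(1 - x*/734) = 0.00543·43.1, giving x* = 734·(1 - 0.778) = 163.
From dy/dt = 0: 0.0019·163 - 0.175 = 0.0273z*, so z* = 0.135/0.0273 = 4.93.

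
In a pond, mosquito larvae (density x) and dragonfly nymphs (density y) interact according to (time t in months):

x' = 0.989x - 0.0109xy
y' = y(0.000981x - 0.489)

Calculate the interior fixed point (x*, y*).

x* ≈ 498, y* ≈ 90.7

Set dy/dt = 0 with y > 0: 0.000981x - 0.489 = 0, so x* = 0.489/0.000981 = 498.
Set dx/dt = 0 with x > 0: 0.989 - 0.0109y = 0, so y* = 0.989/0.0109 = 90.7.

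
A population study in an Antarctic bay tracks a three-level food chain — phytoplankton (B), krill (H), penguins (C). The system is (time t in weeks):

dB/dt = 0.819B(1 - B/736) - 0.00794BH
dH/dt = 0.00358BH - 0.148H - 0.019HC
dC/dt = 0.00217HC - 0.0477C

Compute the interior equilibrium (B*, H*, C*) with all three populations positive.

B* ≈ 579, H* ≈ 22, C* ≈ 101

From dC/dt = 0: 0.00217H* = 0.0477, so H* = 22.
From dB/dt = 0: 0.819(1 - B*/736) = 0.00794·22, giving B* = 736·(1 - 0.213) = 579.
From dH/dt = 0: 0.00358·579 - 0.148 = 0.019C*, so C* = 1.93/0.019 = 101.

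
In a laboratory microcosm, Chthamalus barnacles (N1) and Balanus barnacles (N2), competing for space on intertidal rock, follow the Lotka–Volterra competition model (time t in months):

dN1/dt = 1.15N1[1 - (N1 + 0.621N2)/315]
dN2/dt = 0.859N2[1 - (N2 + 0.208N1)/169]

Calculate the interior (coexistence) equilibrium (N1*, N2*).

Setting both brackets to zero gives the nullclines N1 + 0.621N2 = 315 and 0.208N1 + N2 = 169.
Substituting N2 = 169 - 0.208N1 into the first: N1(1 - 0.621·0.208) = 315 - 0.621·169.
So N1* = 210/0.871 = 241, and then N2* = 169 - 0.208·241 = 119.

N1* ≈ 241, N2* ≈ 119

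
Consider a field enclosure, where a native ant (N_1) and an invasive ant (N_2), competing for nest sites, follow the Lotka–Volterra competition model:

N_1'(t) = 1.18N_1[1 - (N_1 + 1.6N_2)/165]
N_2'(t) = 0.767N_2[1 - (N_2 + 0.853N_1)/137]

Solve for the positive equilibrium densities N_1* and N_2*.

Setting both brackets to zero gives the nullclines N_1 + 1.6N_2 = 165 and 0.853N_1 + N_2 = 137.
Substituting N_2 = 137 - 0.853N_1 into the first: N_1(1 - 1.6·0.853) = 165 - 1.6·137.
So N_1* = -54.2/-0.365 = 149, and then N_2* = 137 - 0.853·149 = 10.3.

N_1* ≈ 149, N_2* ≈ 10.3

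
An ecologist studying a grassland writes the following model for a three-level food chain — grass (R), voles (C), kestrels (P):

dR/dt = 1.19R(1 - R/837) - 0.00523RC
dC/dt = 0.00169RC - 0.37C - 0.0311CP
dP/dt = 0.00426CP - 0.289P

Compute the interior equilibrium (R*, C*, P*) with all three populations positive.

From dP/dt = 0: 0.00426C* = 0.289, so C* = 67.8.
From dR/dt = 0: 1.19(1 - R*/837) = 0.00523·67.8, giving R* = 837·(1 - 0.298) = 587.
From dC/dt = 0: 0.00169·587 - 0.37 = 0.0311P*, so P* = 0.623/0.0311 = 20.

R* ≈ 587, C* ≈ 67.8, P* ≈ 20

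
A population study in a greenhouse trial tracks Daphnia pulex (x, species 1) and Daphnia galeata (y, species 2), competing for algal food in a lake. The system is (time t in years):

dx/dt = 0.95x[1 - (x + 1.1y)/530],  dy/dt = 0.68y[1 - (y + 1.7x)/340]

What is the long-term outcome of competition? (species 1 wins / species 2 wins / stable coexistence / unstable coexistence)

Compare the nullcline intercepts: K1/α12 = 530/1.1 = 482 > K2 = 340; K2/α21 = 340/1.7 = 200 < K1 = 530.
Since the inequalities point opposite ways, species 1 can invade but species 2 cannot.

species 1 excludes species 2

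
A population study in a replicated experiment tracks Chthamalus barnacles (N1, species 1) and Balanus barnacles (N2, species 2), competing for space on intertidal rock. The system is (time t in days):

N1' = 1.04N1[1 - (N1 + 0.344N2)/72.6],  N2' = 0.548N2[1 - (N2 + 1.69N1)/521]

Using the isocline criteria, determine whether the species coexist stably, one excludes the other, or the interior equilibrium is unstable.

Compare the nullcline intercepts: K1/α12 = 72.6/0.344 = 211 < K2 = 521; K2/α21 = 521/1.69 = 308 > K1 = 72.6.
Since the inequalities point opposite ways, species 2 can invade but species 1 cannot.

species 2 excludes species 1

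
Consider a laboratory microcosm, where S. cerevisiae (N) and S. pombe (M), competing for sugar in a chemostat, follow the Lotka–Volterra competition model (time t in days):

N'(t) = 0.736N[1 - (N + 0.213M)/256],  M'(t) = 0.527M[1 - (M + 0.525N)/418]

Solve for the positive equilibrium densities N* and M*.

N* ≈ 188, M* ≈ 319

Setting both brackets to zero gives the nullclines N + 0.213M = 256 and 0.525N + M = 418.
Substituting M = 418 - 0.525N into the first: N(1 - 0.213·0.525) = 256 - 0.213·418.
So N* = 167/0.888 = 188, and then M* = 418 - 0.525·188 = 319.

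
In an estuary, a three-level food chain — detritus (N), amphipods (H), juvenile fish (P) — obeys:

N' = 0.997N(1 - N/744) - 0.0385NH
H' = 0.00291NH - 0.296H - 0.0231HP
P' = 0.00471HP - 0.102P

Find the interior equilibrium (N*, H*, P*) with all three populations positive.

From dP/dt = 0: 0.00471H* = 0.102, so H* = 21.7.
From dN/dt = 0: 0.997(1 - N*/744) = 0.0385·21.7, giving N* = 744·(1 - 0.836) = 122.
From dH/dt = 0: 0.00291·122 - 0.296 = 0.0231P*, so P* = 0.0585/0.0231 = 2.53.

N* ≈ 122, H* ≈ 21.7, P* ≈ 2.53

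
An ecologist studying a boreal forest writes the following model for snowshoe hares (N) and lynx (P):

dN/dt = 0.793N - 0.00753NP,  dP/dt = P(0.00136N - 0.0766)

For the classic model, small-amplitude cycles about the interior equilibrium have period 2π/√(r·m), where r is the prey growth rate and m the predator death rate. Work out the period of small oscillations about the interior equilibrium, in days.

Here r = 0.793 and m = 0.0766, so r·m = 0.0607.
ω = √0.0607 = 0.246 per day, hence T = 2π/ω ≈ 25.5 days.

T ≈ 25.5 days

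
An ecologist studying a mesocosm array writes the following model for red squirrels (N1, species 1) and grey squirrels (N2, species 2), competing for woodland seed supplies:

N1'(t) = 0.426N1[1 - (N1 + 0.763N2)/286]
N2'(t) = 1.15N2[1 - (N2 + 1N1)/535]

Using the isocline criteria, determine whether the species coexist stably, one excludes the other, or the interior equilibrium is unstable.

Compare the nullcline intercepts: K1/α12 = 286/0.763 = 375 < K2 = 535; K2/α21 = 535/1 = 535 > K1 = 286.
Since the inequalities point opposite ways, species 2 can invade but species 1 cannot.

species 2 excludes species 1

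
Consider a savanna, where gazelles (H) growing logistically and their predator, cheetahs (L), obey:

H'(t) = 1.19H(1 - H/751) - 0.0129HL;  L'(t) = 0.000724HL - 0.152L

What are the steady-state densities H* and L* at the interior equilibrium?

From dL/dt = 0 with L > 0: 0.000724H* = 0.152, so H* = 210.
Substitute into dH/dt = 0: 1.19(1 - 210/751) = 0.0129L*.
The bracket is 0.72, giving L* = 0.857/0.0129 = 66.5.

H* ≈ 210, L* ≈ 66.5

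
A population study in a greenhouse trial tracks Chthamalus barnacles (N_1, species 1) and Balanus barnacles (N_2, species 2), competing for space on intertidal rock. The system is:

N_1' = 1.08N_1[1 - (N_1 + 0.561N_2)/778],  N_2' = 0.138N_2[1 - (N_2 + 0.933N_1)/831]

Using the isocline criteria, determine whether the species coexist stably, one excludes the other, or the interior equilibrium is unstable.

stable coexistence

Compare the nullcline intercepts: K1/α12 = 778/0.561 = 1390 > K2 = 831; K2/α21 = 831/0.933 = 891 > K1 = 778.
Since both inequalities hold, each species can invade when rare, so the interior equilibrium is stable.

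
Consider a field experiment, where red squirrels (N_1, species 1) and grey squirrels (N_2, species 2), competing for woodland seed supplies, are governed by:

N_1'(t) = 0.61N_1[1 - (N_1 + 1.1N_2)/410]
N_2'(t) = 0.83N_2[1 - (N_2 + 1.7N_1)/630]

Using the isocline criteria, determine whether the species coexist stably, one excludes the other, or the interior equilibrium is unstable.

Compare the nullcline intercepts: K1/α12 = 410/1.1 = 373 < K2 = 630; K2/α21 = 630/1.7 = 371 < K1 = 410.
Since both are reversed, neither can invade when rare; the interior point is a saddle.

unstable coexistence (outcome depends on initial conditions)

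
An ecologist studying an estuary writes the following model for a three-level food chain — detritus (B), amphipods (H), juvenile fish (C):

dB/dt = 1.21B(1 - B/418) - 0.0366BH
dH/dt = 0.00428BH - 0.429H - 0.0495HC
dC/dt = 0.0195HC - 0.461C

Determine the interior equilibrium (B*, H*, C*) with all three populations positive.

From dC/dt = 0: 0.0195H* = 0.461, so H* = 23.6.
From dB/dt = 0: 1.21(1 - B*/418) = 0.0366·23.6, giving B* = 418·(1 - 0.715) = 119.
From dH/dt = 0: 0.00428·119 - 0.429 = 0.0495C*, so C* = 0.0807/0.0495 = 1.63.

B* ≈ 119, H* ≈ 23.6, C* ≈ 1.63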